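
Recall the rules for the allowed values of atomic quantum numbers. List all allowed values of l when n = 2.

l is an integer with 0 ≤ l ≤ n−1, so for n = 2: l = 0, 1.

0, 1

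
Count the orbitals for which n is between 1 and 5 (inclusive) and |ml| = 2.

12

Treat each shell separately and count matching orbitals:
n=3 → 2; n=4 → 4; n=5 → 6.
Total orbitals: 2 + 4 + 6 = 12.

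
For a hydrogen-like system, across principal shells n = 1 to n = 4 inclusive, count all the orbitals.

30

Shell n has n² orbitals: 1²=1 + 2²=4 + 3²=9 + 4²=16 = 30 orbitals.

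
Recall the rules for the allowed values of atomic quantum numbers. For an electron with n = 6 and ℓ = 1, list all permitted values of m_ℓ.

-1, 0, 1

m_ℓ takes every integer from −ℓ to +ℓ. With ℓ = 1 that gives the 3 values -1, 0, 1.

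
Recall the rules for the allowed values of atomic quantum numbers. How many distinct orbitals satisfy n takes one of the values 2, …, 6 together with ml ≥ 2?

Per-shell orbital counts meeting the constraint:
n=3 → 1; n=4 → 3; n=5 → 6; n=6 → 10.
Total orbitals: 1 + 3 + 6 + 10 = 20.

20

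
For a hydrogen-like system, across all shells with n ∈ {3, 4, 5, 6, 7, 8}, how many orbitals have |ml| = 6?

For each n in the range, tally the orbitals obeying |ml| = 6:
n=7 → 2; n=8 → 4.
Total orbitals: 2 + 4 = 6.

6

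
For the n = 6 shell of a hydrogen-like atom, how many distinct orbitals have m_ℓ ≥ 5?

Go through ℓ = 0, …, 5 (the values permitted for n = 6).
Orbitals with m_ℓ ≥ 5, by ℓ: ℓ=5 → 1.
Total orbitals: 1.

1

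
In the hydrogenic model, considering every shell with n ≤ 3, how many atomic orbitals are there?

Total orbitals = 1² + 2² + 3² = 14.

14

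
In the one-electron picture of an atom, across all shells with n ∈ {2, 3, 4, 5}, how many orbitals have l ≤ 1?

16

Go shell by shell, enumerating (l, m_l) with l ≤ 1:
n=2 → 4; n=3 → 4; n=4 → 4; n=5 → 4.
Total orbitals: 4 + 4 + 4 + 4 = 16.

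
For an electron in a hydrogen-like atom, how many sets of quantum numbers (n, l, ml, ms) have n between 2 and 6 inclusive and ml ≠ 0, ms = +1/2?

Go shell by shell, enumerating (l, ml) with ml ≠ 0:
n=2 → 2; n=3 → 6; n=4 → 12; n=5 → 20; n=6 → 30.
Orbitals: 2 + 6 + 12 + 20 + 30 = 70. With ms fixed to +1/2 there is one state per orbital, so 70 states.

70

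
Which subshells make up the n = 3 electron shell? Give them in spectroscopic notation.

For n = 3, ℓ runs from 0 to 2. In spectroscopic notation ℓ = 0,1,2,… ↔ s,p,d,f,g,h,i, so the subshells are 3s, 3p, 3d.

3s, 3p, 3d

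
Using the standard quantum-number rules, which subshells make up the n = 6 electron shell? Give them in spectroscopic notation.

For n = 6, ℓ runs from 0 to 5. In spectroscopic notation ℓ = 0,1,2,… ↔ s,p,d,f,g,h,i, so the subshells are 6s, 6p, 6d, 6f, 6g, 6h.

6s, 6p, 6d, 6f, 6g, 6h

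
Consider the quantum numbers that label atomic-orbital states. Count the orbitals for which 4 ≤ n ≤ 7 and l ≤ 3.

64

Work shell by shell — for each n, count the (l, ml) pairs that satisfy l ≤ 3:
n=4 → 16; n=5 → 16; n=6 → 16; n=7 → 16.
Total orbitals: 16 + 16 + 16 + 16 = 64.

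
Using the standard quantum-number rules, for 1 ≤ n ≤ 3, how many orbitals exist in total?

Total orbitals = 1² + 2² + 3² = 14.

14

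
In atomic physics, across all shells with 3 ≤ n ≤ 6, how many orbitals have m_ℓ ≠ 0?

Work shell by shell — for each n, count the (ℓ, m_ℓ) pairs that satisfy m_ℓ ≠ 0:
n=3 → 6; n=4 → 12; n=5 → 20; n=6 → 30.
Total orbitals: 6 + 12 + 20 + 30 = 68.

68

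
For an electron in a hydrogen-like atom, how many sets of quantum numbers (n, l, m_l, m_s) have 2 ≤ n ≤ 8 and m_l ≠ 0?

336

Per-shell orbital counts meeting the constraint:
n=2 → 2; n=3 → 6; n=4 → 12; n=5 → 20; n=6 → 30; n=7 → 42; n=8 → 56.
Orbitals: 2 + 6 + 12 + 20 + 30 + 42 + 56 = 168. Including both spin states (m_s = ±1/2) gives 2 × 168 = 336 states.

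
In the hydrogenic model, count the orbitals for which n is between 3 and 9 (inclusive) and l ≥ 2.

Per-shell orbital counts meeting the constraint:
n=3 → 5; n=4 → 12; n=5 → 21; n=6 → 32; n=7 → 45; n=8 → 60; n=9 → 77.
Total orbitals: 5 + 12 + 21 + 32 + 45 + 60 + 77 = 252.

252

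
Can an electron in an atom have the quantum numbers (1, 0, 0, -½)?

n = 1 is a positive integer. ℓ = 0 satisfies 0 ≤ ℓ ≤ n−1 = 0. m_ℓ = 0 lies in the range −ℓ … +ℓ (here 0). m_s = -1/2 is one of ±1/2.
All four constraints are satisfied.

Yes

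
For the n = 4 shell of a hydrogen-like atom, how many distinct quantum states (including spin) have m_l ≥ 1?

12

Go through l = 0, …, 3 (the values permitted for n = 4).
Orbitals with m_l ≥ 1, by l: l=1 → 1; l=2 → 2; l=3 → 3.
Orbitals: 1 + 2 + 3 = 6. Each orbital carries two spin states, so 6 × 2 = 12 states.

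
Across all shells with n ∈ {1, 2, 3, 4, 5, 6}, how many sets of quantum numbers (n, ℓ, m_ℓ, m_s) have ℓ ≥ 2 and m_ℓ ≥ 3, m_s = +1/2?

Treat each shell separately and count matching orbitals:
n=4 → 1; n=5 → 3; n=6 → 6.
Orbitals: 1 + 3 + 6 = 10. With m_s fixed to +1/2 there is one state per orbital, so 10 states.

10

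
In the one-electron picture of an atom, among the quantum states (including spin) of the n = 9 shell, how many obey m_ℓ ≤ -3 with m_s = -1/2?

21

Contributions: ℓ=3 → 1; ℓ=4 → 2; ℓ=5 → 3; ℓ=6 → 4; ℓ=7 → 5; ℓ=8 → 6.
Orbitals: 1 + 2 + 3 + 4 + 5 + 6 = 21. With m_s fixed to a single value there is one state per orbital, giving 21 states.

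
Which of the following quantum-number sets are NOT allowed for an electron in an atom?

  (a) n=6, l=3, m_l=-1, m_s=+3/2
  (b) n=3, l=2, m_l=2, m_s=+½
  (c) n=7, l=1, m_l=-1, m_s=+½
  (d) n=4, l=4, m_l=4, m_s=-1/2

(a) has m_s = +3/2, but an electron's spin must be ±1/2.
(d) has l = 4 ≥ n = 4, violating 0 ≤ l ≤ n−1.
The remaining sets (b), (c) satisfy all four rules.

(a) and (d)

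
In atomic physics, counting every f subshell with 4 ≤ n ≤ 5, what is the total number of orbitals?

An f subshell (ℓ = 3) exists for every n ≥ 4, so shells n = 4, 5 each contribute one — 2 subshells.
Since each f subshell has 2·3+1 = 7 orbitals, the total is 2 × 7 = 14.

14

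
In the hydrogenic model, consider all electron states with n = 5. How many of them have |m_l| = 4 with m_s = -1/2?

2

With n = 5 the allowed l are 0, 1, …, 4.
Per l-value: l=4 → 2.
Orbitals: 2. With m_s fixed to a single value there is one state per orbital, giving 2 states.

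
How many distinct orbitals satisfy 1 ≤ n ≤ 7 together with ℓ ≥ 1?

Treat each shell separately and count matching orbitals:
n=2 → 3; n=3 → 8; n=4 → 15; n=5 → 24; n=6 → 35; n=7 → 48.
Total orbitals: 3 + 8 + 15 + 24 + 35 + 48 = 133.

133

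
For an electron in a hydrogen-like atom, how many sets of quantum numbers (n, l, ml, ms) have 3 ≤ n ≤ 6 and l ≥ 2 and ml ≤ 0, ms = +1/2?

Work shell by shell — for each n, count the (l, ml) pairs that satisfy l ≥ 2 and ml ≤ 0:
n=3 → 3; n=4 → 7; n=5 → 12; n=6 → 18.
Orbitals: 3 + 7 + 12 + 18 = 40. With ms fixed to +1/2 there is one state per orbital, so 40 states.

40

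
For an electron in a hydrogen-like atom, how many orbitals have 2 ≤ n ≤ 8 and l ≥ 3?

145

Go shell by shell, enumerating (l, ml) with l ≥ 3:
n=4 → 7; n=5 → 16; n=6 → 27; n=7 → 40; n=8 → 55.
Total orbitals: 7 + 16 + 27 + 40 + 55 = 145.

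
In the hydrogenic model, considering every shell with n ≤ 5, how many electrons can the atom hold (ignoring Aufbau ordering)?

Total orbitals = 1² + 2² + 3² + 4² + 5² = 55. Doubling for spin gives 110 electrons.

110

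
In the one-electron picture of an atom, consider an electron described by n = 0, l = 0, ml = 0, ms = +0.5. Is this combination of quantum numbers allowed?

No

The principal quantum number must be a positive integer (n ≥ 1), but here n = 0.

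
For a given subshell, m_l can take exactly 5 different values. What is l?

l = 2 (d)

m_l ranges over 2l+1 integers, so 2l+1 = 5 ⇒ l = 2.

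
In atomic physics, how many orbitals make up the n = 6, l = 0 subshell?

1

A subshell has 2l+1 orbitals; with l = 0, that's 1.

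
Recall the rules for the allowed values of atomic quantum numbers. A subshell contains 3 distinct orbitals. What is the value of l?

2l+1 = 3 gives l = 1.

l = 1 (p)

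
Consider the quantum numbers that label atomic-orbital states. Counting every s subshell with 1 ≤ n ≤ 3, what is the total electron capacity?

An s subshell (l = 0) exists for every n ≥ 1, so shells n = 1, 2, 3 each contribute one — 3 subshells.
Since each s subshell holds 2(2·0+1) = 2 electrons, the total is 3 × 2 = 6.

6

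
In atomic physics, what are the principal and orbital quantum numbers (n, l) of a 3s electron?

n = 3, l = 0

The leading integer gives n = 3; the letter 's' means l = 0.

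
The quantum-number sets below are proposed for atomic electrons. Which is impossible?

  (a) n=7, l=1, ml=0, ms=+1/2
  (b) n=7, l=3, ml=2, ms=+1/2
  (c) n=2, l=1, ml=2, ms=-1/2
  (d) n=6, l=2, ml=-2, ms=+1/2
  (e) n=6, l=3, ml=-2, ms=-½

(c) has |ml| = 2 > l = 1, violating −l ≤ ml ≤ l.
The remaining sets (a), (b), (d), (e) satisfy all four rules.

(c)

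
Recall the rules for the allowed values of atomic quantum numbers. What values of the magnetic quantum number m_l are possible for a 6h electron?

-5, -4, -3, -2, -1, 0, 1, 2, 3, 4, 5

The 6h subshell has l = 5, and m_l takes every integer from −l to +l. With l = 5 that gives the 11 values -5, -4, -3, -2, -1, 0, 1, 2, 3, 4, 5.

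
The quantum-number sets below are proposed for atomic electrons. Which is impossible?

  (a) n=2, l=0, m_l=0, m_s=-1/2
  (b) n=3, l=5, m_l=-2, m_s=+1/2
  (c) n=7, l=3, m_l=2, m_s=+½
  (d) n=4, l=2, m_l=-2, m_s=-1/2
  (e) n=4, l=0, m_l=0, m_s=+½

(b)

(b) has l = 5 ≥ n = 3, violating 0 ≤ l ≤ n−1.
The remaining sets (a), (c), (d), (e) satisfy all four rules.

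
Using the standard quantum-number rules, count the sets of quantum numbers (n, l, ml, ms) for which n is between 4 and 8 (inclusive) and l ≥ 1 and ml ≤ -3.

Go shell by shell, enumerating (l, ml) with l ≥ 1 and ml ≤ -3:
n=4 → 1; n=5 → 3; n=6 → 6; n=7 → 10; n=8 → 15.
Orbitals: 1 + 3 + 6 + 10 + 15 = 35. Including both spin states (ms = ±1/2) gives 2 × 35 = 70 states.

70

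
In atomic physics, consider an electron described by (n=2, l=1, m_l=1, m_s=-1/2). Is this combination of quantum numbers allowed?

Yes

n = 2 is a positive integer. l = 1 satisfies 0 ≤ l ≤ n−1 = 1. m_l = 1 lies in the range −l … +l (here −1 … 1). m_s = -1/2 is one of ±1/2.
All four constraints are satisfied.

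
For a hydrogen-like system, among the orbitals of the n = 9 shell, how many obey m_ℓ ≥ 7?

With n = 9 the allowed ℓ are 0, 1, …, 8.
Orbitals with m_ℓ ≥ 7, by ℓ: ℓ=7 → 1; ℓ=8 → 2.
Total orbitals: 1 + 2 = 3.

3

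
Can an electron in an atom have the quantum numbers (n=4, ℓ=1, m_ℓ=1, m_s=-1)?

The spin quantum number for an electron can only be m_s = +1/2 or −1/2; m_s = -1 is not one of those.

No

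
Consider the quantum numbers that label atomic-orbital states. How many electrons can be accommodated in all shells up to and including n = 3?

Total orbitals = 1² + 2² + 3² = 14. Doubling for spin gives 28 electrons.

28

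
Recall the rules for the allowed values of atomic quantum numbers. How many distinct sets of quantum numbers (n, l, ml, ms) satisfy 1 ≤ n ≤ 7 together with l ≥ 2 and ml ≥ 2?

Go shell by shell, enumerating (l, ml) with l ≥ 2 and ml ≥ 2:
n=3 → 1; n=4 → 3; n=5 → 6; n=6 → 10; n=7 → 15.
Orbitals: 1 + 3 + 6 + 10 + 15 = 35. Including both spin states (ms = ±1/2) gives 2 × 35 = 70 states.

70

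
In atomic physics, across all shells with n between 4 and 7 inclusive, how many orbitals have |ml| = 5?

Treat each shell separately and count matching orbitals:
n=6 → 2; n=7 → 4.
Total orbitals: 2 + 4 = 6.

6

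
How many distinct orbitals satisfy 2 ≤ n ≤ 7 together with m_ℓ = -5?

Count contributing orbitals for each principal shell:
n=6 → 1; n=7 → 2.
Total orbitals: 1 + 2 = 3.

3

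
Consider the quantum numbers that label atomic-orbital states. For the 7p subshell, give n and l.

The leading integer gives n = 7; the letter 'p' means l = 1.

n = 7, l = 1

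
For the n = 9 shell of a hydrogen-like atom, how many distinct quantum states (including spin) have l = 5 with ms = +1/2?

11

With n = 9 the allowed l are 0, 1, …, 8.
Contributions: l=5 → 11.
Orbitals: 11. With ms fixed to a single value there is one state per orbital, giving 11 states.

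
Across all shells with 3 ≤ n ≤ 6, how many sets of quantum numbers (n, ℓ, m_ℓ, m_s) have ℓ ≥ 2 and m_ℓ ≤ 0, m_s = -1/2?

Go shell by shell, enumerating (ℓ, m_ℓ) with ℓ ≥ 2 and m_ℓ ≤ 0:
n=3 → 3; n=4 → 7; n=5 → 12; n=6 → 18.
Orbitals: 3 + 7 + 12 + 18 = 40. With m_s fixed to -1/2 there is one state per orbital, so 40 states.

40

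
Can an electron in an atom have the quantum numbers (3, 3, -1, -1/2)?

Not allowed

The orbital quantum number must satisfy 0 ≤ ℓ ≤ n−1. With n = 3 the allowed ℓ values are 0, 1, 2, so ℓ = 3 is out of range.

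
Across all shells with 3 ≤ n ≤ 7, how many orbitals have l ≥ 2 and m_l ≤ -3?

20

Treat each shell separately and count matching orbitals:
n=4 → 1; n=5 → 3; n=6 → 6; n=7 → 10.
Total orbitals: 1 + 3 + 6 + 10 = 20.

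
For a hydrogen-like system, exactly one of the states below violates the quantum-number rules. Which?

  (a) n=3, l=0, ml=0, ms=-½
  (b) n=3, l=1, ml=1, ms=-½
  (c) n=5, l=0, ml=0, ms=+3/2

(c) has ms = +3/2, but an electron's spin must be ±1/2.
The remaining sets (a), (b) satisfy all four rules.

(c)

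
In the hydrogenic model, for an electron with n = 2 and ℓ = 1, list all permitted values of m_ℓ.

-1, 0, 1

m_ℓ takes every integer from −ℓ to +ℓ. With ℓ = 1 that gives the 3 values -1, 0, 1.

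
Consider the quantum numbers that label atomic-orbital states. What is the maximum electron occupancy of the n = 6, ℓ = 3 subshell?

A subshell with ℓ = 3 has 2ℓ+1 = 7 orbitals, each holding 2 electrons (spin ±1/2), so 7 × 2 = 14.

14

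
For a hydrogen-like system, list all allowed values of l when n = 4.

l is an integer with 0 ≤ l ≤ n−1, so for n = 4: l = 0, 1, 2, 3.

0, 1, 2, 3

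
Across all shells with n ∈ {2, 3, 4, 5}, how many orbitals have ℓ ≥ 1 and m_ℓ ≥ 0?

Treat each shell separately and count matching orbitals:
n=2 → 2; n=3 → 5; n=4 → 9; n=5 → 14.
Total orbitals: 2 + 5 + 9 + 14 = 30.

30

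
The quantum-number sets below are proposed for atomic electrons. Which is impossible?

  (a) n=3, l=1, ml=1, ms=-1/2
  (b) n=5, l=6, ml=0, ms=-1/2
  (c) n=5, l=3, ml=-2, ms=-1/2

(b)

(b) has l = 6 ≥ n = 5, violating 0 ≤ l ≤ n−1.
The remaining sets (a), (c) satisfy all four rules.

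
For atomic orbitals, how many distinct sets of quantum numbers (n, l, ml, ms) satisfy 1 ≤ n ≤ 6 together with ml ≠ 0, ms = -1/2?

For each n in the range, tally the orbitals obeying ml ≠ 0:
n=2 → 2; n=3 → 6; n=4 → 12; n=5 → 20; n=6 → 30.
Orbitals: 2 + 6 + 12 + 20 + 30 = 70. With ms fixed to -1/2 there is one state per orbital, so 70 states.

70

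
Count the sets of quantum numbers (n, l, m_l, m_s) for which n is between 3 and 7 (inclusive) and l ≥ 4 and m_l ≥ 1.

Treat each shell separately and count matching orbitals:
n=5 → 4; n=6 → 9; n=7 → 15.
Orbitals: 4 + 9 + 15 = 28. Including both spin states (m_s = ±1/2) gives 2 × 28 = 56 states.

56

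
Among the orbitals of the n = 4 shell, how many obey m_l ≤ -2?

3

The n = 4 shell has l = 0 through 3; check each.
Orbitals with m_l ≤ -2, by l: l=2 → 1; l=3 → 2.
Total orbitals: 1 + 2 = 3.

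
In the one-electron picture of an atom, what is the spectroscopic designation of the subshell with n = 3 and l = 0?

3s

l = 0 corresponds to the letter 's', so the subshell is 3s.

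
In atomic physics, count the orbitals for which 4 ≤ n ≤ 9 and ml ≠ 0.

Go shell by shell, enumerating (l, ml) with ml ≠ 0:
n=4 → 12; n=5 → 20; n=6 → 30; n=7 → 42; n=8 → 56; n=9 → 72.
Total orbitals: 12 + 20 + 30 + 42 + 56 + 72 = 232.

232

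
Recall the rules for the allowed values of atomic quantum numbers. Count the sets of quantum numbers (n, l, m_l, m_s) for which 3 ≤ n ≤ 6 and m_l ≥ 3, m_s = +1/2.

Per-shell orbital counts meeting the constraint:
n=4 → 1; n=5 → 3; n=6 → 6.
Orbitals: 1 + 3 + 6 = 10. With m_s fixed to +1/2 there is one state per orbital, so 10 states.

10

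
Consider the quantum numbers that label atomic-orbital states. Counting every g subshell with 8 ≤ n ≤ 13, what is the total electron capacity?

A g subshell (l = 4) exists for every n ≥ 5, so shells n = 8, 9, 10, 11, 12, 13 each contribute one — 6 subshells.
Since each g subshell holds 2(2·4+1) = 18 electrons, the total is 6 × 18 = 108.

108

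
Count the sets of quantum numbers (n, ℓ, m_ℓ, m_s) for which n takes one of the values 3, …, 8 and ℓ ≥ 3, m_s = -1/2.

145

Go shell by shell, enumerating (ℓ, m_ℓ) with ℓ ≥ 3:
n=4 → 7; n=5 → 16; n=6 → 27; n=7 → 40; n=8 → 55.
Orbitals: 7 + 16 + 27 + 40 + 55 = 145. With m_s fixed to -1/2 there is one state per orbital, so 145 states.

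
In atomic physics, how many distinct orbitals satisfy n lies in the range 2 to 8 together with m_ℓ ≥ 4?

Count contributing orbitals for each principal shell:
n=5 → 1; n=6 → 3; n=7 → 6; n=8 → 10.
Total orbitals: 1 + 3 + 6 + 10 = 20.

20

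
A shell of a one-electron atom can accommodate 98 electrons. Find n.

n = 7

2n² = 98 ⇒ n² = 49 ⇒ n = 7.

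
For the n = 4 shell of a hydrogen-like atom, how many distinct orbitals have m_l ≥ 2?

For n = 4, l ranges over 0 … 3.
Orbitals with m_l ≥ 2, by l: l=2 → 1; l=3 → 2.
Total orbitals: 1 + 2 = 3.

3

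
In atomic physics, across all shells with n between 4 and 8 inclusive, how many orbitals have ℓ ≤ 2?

45

Count contributing orbitals for each principal shell:
n=4 → 9; n=5 → 9; n=6 → 9; n=7 → 9; n=8 → 9.
Total orbitals: 9 + 9 + 9 + 9 + 9 = 45.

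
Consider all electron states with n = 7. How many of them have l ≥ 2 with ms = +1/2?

Orbitals with l ≥ 2, by l: l=2 → 5; l=3 → 7; l=4 → 9; l=5 → 11; l=6 → 13.
Orbitals: 5 + 7 + 9 + 11 + 13 = 45. With ms fixed to a single value there is one state per orbital, giving 45 states.

45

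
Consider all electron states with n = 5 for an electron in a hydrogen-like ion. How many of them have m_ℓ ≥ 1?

Contributions: ℓ=1 → 1; ℓ=2 → 2; ℓ=3 → 3; ℓ=4 → 4.
Orbitals: 1 + 2 + 3 + 4 = 10. Each orbital carries two spin states, so 10 × 2 = 20 states.

20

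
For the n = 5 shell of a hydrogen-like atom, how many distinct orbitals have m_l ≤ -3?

With n = 5 the allowed l are 0, 1, …, 4.
Orbitals with m_l ≤ -3, by l: l=3 → 1; l=4 → 2.
Total orbitals: 1 + 2 = 3.

3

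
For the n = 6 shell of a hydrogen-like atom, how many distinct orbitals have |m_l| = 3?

6

With n = 6 the allowed l are 0, 1, …, 5.
Contributions: l=3 → 2; l=4 → 2; l=5 → 2.
Total orbitals: 2 + 2 + 2 = 6.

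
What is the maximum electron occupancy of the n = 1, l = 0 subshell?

A subshell with l = 0 has 2l+1 = 1 orbital, each holding 2 electrons (spin ±1/2), so 1 × 2 = 2.

2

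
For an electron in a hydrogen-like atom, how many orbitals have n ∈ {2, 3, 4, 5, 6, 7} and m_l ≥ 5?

4

Per-shell orbital counts meeting the constraint:
n=6 → 1; n=7 → 3.
Total orbitals: 1 + 3 = 4.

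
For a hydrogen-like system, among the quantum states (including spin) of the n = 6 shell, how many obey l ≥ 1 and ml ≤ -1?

The n = 6 shell has l = 0 through 5; check each.
The (l, ml) pairs meeting l ≥ 1 and ml ≤ -1 give: l=1 → 1; l=2 → 2; l=3 → 3; l=4 → 4; l=5 → 5.
Orbitals: 1 + 2 + 3 + 4 + 5 = 15. Each orbital carries two spin states, so 15 × 2 = 30 states.

30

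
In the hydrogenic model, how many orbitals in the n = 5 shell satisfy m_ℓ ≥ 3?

The n = 5 shell has ℓ = 0 through 4; check each.
Contributions: ℓ=3 → 1; ℓ=4 → 2.
Total orbitals: 1 + 2 = 3.

3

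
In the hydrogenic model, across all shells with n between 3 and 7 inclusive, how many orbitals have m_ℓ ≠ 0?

110

Go shell by shell, enumerating (ℓ, m_ℓ) with m_ℓ ≠ 0:
n=3 → 6; n=4 → 12; n=5 → 20; n=6 → 30; n=7 → 42.
Total orbitals: 6 + 12 + 20 + 30 + 42 = 110.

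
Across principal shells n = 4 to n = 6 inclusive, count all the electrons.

154

Shell n has n² orbitals: 4²=16 + 5²=25 + 6²=36 = 77 orbitals.
Two spin states per orbital: 2 × 77 = 154 electrons.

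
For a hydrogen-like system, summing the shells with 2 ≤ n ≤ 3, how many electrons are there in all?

Shell n has n² orbitals: 2²=4 + 3²=9 = 13 orbitals.
Two spin states per orbital: 2 × 13 = 26 electrons.

26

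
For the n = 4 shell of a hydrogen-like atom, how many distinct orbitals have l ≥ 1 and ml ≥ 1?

6

For n = 4, l ranges over 0 … 3.
Contributions: l=1 → 1; l=2 → 2; l=3 → 3.
Total orbitals: 1 + 2 + 3 = 6.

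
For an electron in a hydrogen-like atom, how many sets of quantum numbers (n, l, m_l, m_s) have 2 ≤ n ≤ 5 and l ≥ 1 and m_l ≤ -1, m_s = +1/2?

Go shell by shell, enumerating (l, m_l) with l ≥ 1 and m_l ≤ -1:
n=2 → 1; n=3 → 3; n=4 → 6; n=5 → 10.
Orbitals: 1 + 3 + 6 + 10 = 20. With m_s fixed to +1/2 there is one state per orbital, so 20 states.

20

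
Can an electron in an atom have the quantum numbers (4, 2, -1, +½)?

n = 4 is a positive integer. l = 2 satisfies 0 ≤ l ≤ n−1 = 3. m_l = -1 lies in the range −l … +l (here −2 … 2). m_s = +1/2 is one of ±1/2.
All four constraints are satisfied.

Yes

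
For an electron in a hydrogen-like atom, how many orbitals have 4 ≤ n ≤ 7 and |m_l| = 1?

36

For each n in the range, tally the orbitals obeying |m_l| = 1:
n=4 → 6; n=5 → 8; n=6 → 10; n=7 → 12.
Total orbitals: 6 + 8 + 10 + 12 = 36.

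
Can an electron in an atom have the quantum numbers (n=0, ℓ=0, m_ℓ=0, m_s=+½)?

The principal quantum number must be a positive integer (n ≥ 1), but here n = 0.

Invalid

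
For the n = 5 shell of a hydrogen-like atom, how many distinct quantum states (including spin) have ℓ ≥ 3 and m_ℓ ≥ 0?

The n = 5 shell has ℓ = 0 through 4; check each.
The (ℓ, m_ℓ) pairs meeting ℓ ≥ 3 and m_ℓ ≥ 0 give: ℓ=3 → 4; ℓ=4 → 5.
Orbitals: 4 + 5 = 9. Each orbital carries two spin states, so 9 × 2 = 18 states.

18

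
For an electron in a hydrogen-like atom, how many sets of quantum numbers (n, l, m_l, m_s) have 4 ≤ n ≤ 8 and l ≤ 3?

Count contributing orbitals for each principal shell:
n=4 → 16; n=5 → 16; n=6 → 16; n=7 → 16; n=8 → 16.
Orbitals: 16 + 16 + 16 + 16 + 16 = 80. Including both spin states (m_s = ±1/2) gives 2 × 80 = 160 states.

160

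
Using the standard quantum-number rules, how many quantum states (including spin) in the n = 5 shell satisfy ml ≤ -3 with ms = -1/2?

3

For n = 5, l ranges over 0 … 4.
Contributions: l=3 → 1; l=4 → 2.
Orbitals: 1 + 2 = 3. With ms fixed to a single value there is one state per orbital, giving 3 states.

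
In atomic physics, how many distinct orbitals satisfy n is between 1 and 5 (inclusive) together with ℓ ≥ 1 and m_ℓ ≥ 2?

For each n in the range, tally the orbitals obeying ℓ ≥ 1 and m_ℓ ≥ 2:
n=3 → 1; n=4 → 3; n=5 → 6.
Total orbitals: 1 + 3 + 6 = 10.

10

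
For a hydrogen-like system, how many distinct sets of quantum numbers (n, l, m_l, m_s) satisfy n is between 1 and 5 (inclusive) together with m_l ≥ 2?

20

Work shell by shell — for each n, count the (l, m_l) pairs that satisfy m_l ≥ 2:
n=3 → 1; n=4 → 3; n=5 → 6.
Orbitals: 1 + 3 + 6 = 10. Including both spin states (m_s = ±1/2) gives 2 × 10 = 20 states.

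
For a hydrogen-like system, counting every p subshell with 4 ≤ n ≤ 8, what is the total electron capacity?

30

A p subshell (l = 1) exists for every n ≥ 2, so shells n = 4, 5, 6, 7, 8 each contribute one — 5 subshells.
Since each p subshell holds 2(2·1+1) = 6 electrons, the total is 5 × 6 = 30.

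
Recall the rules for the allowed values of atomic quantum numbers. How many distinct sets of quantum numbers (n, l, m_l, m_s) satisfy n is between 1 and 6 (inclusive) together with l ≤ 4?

Count contributing orbitals for each principal shell:
n=1 → 1; n=2 → 4; n=3 → 9; n=4 → 16; n=5 → 25; n=6 → 25.
Orbitals: 1 + 4 + 9 + 16 + 25 + 25 = 80. Including both spin states (m_s = ±1/2) gives 2 × 80 = 160 states.

160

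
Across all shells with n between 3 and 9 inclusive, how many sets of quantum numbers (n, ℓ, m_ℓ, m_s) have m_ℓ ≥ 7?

8

Go shell by shell, enumerating (ℓ, m_ℓ) with m_ℓ ≥ 7:
n=8 → 1; n=9 → 3.
Orbitals: 1 + 3 = 4. Including both spin states (m_s = ±1/2) gives 2 × 4 = 8 states.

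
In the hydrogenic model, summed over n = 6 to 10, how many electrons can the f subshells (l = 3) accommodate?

An f subshell (l = 3) exists for every n ≥ 4, so shells n = 6, 7, 8, 9, 10 each contribute one — 5 subshells.
Since each f subshell holds 2(2·3+1) = 14 electrons, the total is 5 × 14 = 70.

70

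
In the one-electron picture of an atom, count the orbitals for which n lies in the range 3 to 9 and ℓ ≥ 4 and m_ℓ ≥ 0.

95

Go shell by shell, enumerating (ℓ, m_ℓ) with ℓ ≥ 4 and m_ℓ ≥ 0:
n=5 → 5; n=6 → 11; n=7 → 18; n=8 → 26; n=9 → 35.
Total orbitals: 5 + 11 + 18 + 26 + 35 = 95.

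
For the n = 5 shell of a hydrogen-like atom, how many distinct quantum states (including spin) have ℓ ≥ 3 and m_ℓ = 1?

For n = 5, ℓ ranges over 0 … 4.
Per ℓ-value: ℓ=3 → 1; ℓ=4 → 1.
Orbitals: 1 + 1 = 2. Each orbital carries two spin states, so 2 × 2 = 4 states.

4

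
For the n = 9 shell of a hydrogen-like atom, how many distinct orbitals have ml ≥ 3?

The n = 9 shell has l = 0 through 8; check each.
Per l-value: l=3 → 1; l=4 → 2; l=5 → 3; l=6 → 4; l=7 → 5; l=8 → 6.
Total orbitals: 1 + 2 + 3 + 4 + 5 + 6 = 21.

21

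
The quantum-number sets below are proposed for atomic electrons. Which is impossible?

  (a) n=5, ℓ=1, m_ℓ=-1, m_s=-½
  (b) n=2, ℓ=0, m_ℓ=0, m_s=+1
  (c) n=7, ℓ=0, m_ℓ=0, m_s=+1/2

(b)

(b) has m_s = +1, but an electron's spin must be ±1/2.
The remaining sets (a), (c) satisfy all four rules.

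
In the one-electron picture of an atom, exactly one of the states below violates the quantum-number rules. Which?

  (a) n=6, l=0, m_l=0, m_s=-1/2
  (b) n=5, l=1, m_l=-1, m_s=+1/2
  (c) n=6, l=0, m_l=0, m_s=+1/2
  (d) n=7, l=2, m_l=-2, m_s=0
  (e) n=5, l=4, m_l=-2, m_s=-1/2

(d)

(d) has m_s = 0, but an electron's spin must be ±1/2.
The remaining sets (a), (b), (c), (e) satisfy all four rules.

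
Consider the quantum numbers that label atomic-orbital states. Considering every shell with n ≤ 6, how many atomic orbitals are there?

91

Total orbitals = 1² + 2² + 3² + 4² + 5² + 6² = 91.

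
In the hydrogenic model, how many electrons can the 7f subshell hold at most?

14

A subshell with l = 3 has 2l+1 = 7 orbitals, each holding 2 electrons (spin ±1/2), so 7 × 2 = 14.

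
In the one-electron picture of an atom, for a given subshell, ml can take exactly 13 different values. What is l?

ml ranges over 2l+1 integers, so 2l+1 = 13 ⇒ l = 6.

l = 6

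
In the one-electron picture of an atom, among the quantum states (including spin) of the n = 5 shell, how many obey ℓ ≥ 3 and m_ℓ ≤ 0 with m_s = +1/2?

With n = 5 the allowed ℓ are 0, 1, …, 4.
Contributions: ℓ=3 → 4; ℓ=4 → 5.
Orbitals: 4 + 5 = 9. With m_s fixed to a single value there is one state per orbital, giving 9 states.

9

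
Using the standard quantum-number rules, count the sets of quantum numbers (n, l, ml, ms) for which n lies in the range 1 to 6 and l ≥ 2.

140

For each n in the range, tally the orbitals obeying l ≥ 2:
n=3 → 5; n=4 → 12; n=5 → 21; n=6 → 32.
Orbitals: 5 + 12 + 21 + 32 = 70. Including both spin states (ms = ±1/2) gives 2 × 70 = 140 states.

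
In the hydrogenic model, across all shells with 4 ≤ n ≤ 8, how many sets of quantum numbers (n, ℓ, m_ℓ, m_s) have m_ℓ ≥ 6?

Count contributing orbitals for each principal shell:
n=7 → 1; n=8 → 3.
Orbitals: 1 + 3 = 4. Including both spin states (m_s = ±1/2) gives 2 × 4 = 8 states.

8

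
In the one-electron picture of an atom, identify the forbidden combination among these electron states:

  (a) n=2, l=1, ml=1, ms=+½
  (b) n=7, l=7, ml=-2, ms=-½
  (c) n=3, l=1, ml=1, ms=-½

(b)

(b) has l = 7 ≥ n = 7, violating 0 ≤ l ≤ n−1.
The remaining sets (a), (c) satisfy all four rules.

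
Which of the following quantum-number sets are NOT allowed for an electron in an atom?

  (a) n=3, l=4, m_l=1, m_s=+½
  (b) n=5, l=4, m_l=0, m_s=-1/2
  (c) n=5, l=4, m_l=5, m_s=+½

(a) and (c)

(a) has l = 4 ≥ n = 3, violating 0 ≤ l ≤ n−1.
(c) has |m_l| = 5 > l = 4, violating −l ≤ m_l ≤ l.
The remaining set (b) satisfies all four rules.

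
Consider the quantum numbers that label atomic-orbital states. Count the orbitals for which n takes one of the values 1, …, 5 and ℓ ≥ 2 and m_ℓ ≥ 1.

Count contributing orbitals for each principal shell:
n=3 → 2; n=4 → 5; n=5 → 9.
Total orbitals: 2 + 5 + 9 = 16.

16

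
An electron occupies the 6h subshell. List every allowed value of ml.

-5, -4, -3, -2, -1, 0, 1, 2, 3, 4, 5

The 6h subshell has l = 5, and ml takes every integer from −l to +l. With l = 5 that gives the 11 values -5, -4, -3, -2, -1, 0, 1, 2, 3, 4, 5.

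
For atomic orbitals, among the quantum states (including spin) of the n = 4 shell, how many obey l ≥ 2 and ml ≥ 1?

With n = 4 the allowed l are 0, 1, …, 3.
Contributions: l=2 → 2; l=3 → 3.
Orbitals: 2 + 3 = 5. Each orbital carries two spin states, so 5 × 2 = 10 states.

10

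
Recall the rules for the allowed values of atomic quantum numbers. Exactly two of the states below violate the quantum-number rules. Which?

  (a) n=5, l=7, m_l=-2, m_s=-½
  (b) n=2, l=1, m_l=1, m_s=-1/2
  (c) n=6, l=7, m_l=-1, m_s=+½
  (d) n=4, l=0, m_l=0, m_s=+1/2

(a) has l = 7 ≥ n = 5, violating 0 ≤ l ≤ n−1.
(c) has l = 7 ≥ n = 6, violating 0 ≤ l ≤ n−1.
The remaining sets (b), (d) satisfy all four rules.

(a) and (c)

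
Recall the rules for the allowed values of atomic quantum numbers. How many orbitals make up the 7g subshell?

9

A subshell has 2l+1 orbitals; with l = 4, that's 9.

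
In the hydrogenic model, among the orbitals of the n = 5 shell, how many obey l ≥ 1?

24

Contributions: l=1 → 3; l=2 → 5; l=3 → 7; l=4 → 9.
Total orbitals: 3 + 5 + 7 + 9 = 24.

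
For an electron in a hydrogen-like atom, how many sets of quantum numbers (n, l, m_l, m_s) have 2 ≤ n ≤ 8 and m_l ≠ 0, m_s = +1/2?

168

Count contributing orbitals for each principal shell:
n=2 → 2; n=3 → 6; n=4 → 12; n=5 → 20; n=6 → 30; n=7 → 42; n=8 → 56.
Orbitals: 2 + 6 + 12 + 20 + 30 + 42 + 56 = 168. With m_s fixed to +1/2 there is one state per orbital, so 168 states.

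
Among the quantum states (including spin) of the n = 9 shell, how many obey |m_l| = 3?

24

The (l, m_l) pairs meeting |m_l| = 3 give: l=3 → 2; l=4 → 2; l=5 → 2; l=6 → 2; l=7 → 2; l=8 → 2.
Orbitals: 2 + 2 + 2 + 2 + 2 + 2 = 12. Each orbital carries two spin states, so 12 × 2 = 24 states.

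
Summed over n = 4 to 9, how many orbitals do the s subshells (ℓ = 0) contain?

6

An s subshell (ℓ = 0) exists for every n ≥ 1, so shells n = 4, 5, 6, 7, 8, 9 each contribute one — 6 subshells.
Since each s subshell has 2·0+1 = 1 orbital, the total is 6 × 1 = 6.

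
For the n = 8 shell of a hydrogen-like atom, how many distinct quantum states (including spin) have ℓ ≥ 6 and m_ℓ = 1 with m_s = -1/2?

2

For n = 8, ℓ ranges over 0 … 7.
The (ℓ, m_ℓ) pairs meeting ℓ ≥ 6 and m_ℓ = 1 give: ℓ=6 → 1; ℓ=7 → 1.
Orbitals: 1 + 1 = 2. With m_s fixed to a single value there is one state per orbital, giving 2 states.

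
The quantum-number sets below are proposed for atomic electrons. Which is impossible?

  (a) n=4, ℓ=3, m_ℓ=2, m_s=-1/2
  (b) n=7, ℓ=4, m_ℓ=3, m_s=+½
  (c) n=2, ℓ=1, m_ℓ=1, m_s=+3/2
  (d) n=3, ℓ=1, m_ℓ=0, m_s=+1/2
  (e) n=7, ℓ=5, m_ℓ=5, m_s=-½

(c)

(c) has m_s = +3/2, but an electron's spin must be ±1/2.
The remaining sets (a), (b), (d), (e) satisfy all four rules.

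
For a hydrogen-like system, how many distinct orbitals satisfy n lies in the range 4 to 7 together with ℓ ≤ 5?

113

Per-shell orbital counts meeting the constraint:
n=4 → 16; n=5 → 25; n=6 → 36; n=7 → 36.
Total orbitals: 16 + 25 + 36 + 36 = 113.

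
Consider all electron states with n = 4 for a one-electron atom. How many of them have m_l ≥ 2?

6

The n = 4 shell has l = 0 through 3; check each.
The (l, m_l) pairs meeting m_l ≥ 2 give: l=2 → 1; l=3 → 2.
Orbitals: 1 + 2 = 3. Each orbital carries two spin states, so 3 × 2 = 6 states.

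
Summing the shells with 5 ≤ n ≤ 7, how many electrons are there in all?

220

Shell n has n² orbitals: 5²=25 + 6²=36 + 7²=49 = 110 orbitals.
Two spin states per orbital: 2 × 110 = 220 electrons.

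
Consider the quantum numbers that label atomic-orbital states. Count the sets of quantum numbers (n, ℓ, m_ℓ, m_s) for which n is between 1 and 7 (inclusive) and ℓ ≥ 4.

124

Per-shell orbital counts meeting the constraint:
n=5 → 9; n=6 → 20; n=7 → 33.
Orbitals: 9 + 20 + 33 = 62. Including both spin states (m_s = ±1/2) gives 2 × 62 = 124 states.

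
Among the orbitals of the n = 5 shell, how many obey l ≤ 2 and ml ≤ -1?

For n = 5, l ranges over 0 … 4.
The (l, ml) pairs meeting l ≤ 2 and ml ≤ -1 give: l=1 → 1; l=2 → 2.
Total orbitals: 1 + 2 = 3.

3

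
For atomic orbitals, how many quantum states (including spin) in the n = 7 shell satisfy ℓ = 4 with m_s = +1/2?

With n = 7 the allowed ℓ are 0, 1, …, 6.
Orbitals with ℓ = 4, by ℓ: ℓ=4 → 9.
Orbitals: 9. With m_s fixed to a single value there is one state per orbital, giving 9 states.

9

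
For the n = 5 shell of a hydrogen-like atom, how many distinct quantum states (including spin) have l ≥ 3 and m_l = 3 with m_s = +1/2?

2

The n = 5 shell has l = 0 through 4; check each.
Per l-value: l=3 → 1; l=4 → 1.
Orbitals: 1 + 1 = 2. With m_s fixed to a single value there is one state per orbital, giving 2 states.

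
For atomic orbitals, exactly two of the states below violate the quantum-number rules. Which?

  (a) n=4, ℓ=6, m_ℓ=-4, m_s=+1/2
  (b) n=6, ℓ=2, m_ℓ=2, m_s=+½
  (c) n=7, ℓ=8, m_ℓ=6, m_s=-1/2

(a) and (c)

(a) has ℓ = 6 ≥ n = 4, violating 0 ≤ ℓ ≤ n−1.
(c) has ℓ = 8 ≥ n = 7, violating 0 ≤ ℓ ≤ n−1.
The remaining set (b) satisfies all four rules.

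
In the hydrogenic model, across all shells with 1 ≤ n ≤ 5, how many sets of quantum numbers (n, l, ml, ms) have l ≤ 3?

Per-shell orbital counts meeting the constraint:
n=1 → 1; n=2 → 4; n=3 → 9; n=4 → 16; n=5 → 16.
Orbitals: 1 + 4 + 9 + 16 + 16 = 46. Including both spin states (ms = ±1/2) gives 2 × 46 = 92 states.

92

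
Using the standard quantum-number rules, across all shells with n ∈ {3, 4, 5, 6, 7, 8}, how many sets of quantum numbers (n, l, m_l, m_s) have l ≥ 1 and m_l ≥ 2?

112

Work shell by shell — for each n, count the (l, m_l) pairs that satisfy l ≥ 1 and m_l ≥ 2:
n=3 → 1; n=4 → 3; n=5 → 6; n=6 → 10; n=7 → 15; n=8 → 21.
Orbitals: 1 + 3 + 6 + 10 + 15 + 21 = 56. Including both spin states (m_s = ±1/2) gives 2 × 56 = 112 states.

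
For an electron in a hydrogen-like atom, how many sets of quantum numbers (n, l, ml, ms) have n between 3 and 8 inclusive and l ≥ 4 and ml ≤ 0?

120

Work shell by shell — for each n, count the (l, ml) pairs that satisfy l ≥ 4 and ml ≤ 0:
n=5 → 5; n=6 → 11; n=7 → 18; n=8 → 26.
Orbitals: 5 + 11 + 18 + 26 = 60. Including both spin states (ms = ±1/2) gives 2 × 60 = 120 states.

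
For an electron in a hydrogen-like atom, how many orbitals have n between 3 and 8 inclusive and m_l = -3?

Go shell by shell, enumerating (l, m_l) with m_l = -3:
n=4 → 1; n=5 → 2; n=6 → 3; n=7 → 4; n=8 → 5.
Total orbitals: 1 + 2 + 3 + 4 + 5 = 15.

15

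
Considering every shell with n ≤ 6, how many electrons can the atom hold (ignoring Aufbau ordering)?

182

Total orbitals = 1² + 2² + 3² + 4² + 5² + 6² = 91. Doubling for spin gives 182 electrons.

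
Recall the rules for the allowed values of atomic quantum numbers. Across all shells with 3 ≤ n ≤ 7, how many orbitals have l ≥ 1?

130

Go shell by shell, enumerating (l, m_l) with l ≥ 1:
n=3 → 8; n=4 → 15; n=5 → 24; n=6 → 35; n=7 → 48.
Total orbitals: 8 + 15 + 24 + 35 + 48 = 130.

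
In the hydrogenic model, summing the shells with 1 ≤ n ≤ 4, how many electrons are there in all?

Shell n has n² orbitals: 1²=1 + 2²=4 + 3²=9 + 4²=16 = 30 orbitals.
Two spin states per orbital: 2 × 30 = 60 electrons.

60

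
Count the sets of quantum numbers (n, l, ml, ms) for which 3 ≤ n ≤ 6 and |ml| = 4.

Count contributing orbitals for each principal shell:
n=5 → 2; n=6 → 4.
Orbitals: 2 + 4 = 6. Including both spin states (ms = ±1/2) gives 2 × 6 = 12 states.

12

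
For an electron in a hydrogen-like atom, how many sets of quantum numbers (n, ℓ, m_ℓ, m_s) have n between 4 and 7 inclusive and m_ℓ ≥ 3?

Count contributing orbitals for each principal shell:
n=4 → 1; n=5 → 3; n=6 → 6; n=7 → 10.
Orbitals: 1 + 3 + 6 + 10 = 20. Including both spin states (m_s = ±1/2) gives 2 × 20 = 40 states.

40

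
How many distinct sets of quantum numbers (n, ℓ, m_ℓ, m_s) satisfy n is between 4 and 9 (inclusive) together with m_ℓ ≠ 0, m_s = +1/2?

232

Work shell by shell — for each n, count the (ℓ, m_ℓ) pairs that satisfy m_ℓ ≠ 0:
n=4 → 12; n=5 → 20; n=6 → 30; n=7 → 42; n=8 → 56; n=9 → 72.
Orbitals: 12 + 20 + 30 + 42 + 56 + 72 = 232. With m_s fixed to +1/2 there is one state per orbital, so 232 states.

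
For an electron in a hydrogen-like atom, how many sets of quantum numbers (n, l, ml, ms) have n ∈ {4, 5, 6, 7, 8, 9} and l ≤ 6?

448

Go shell by shell, enumerating (l, ml) with l ≤ 6:
n=4 → 16; n=5 → 25; n=6 → 36; n=7 → 49; n=8 → 49; n=9 → 49.
Orbitals: 16 + 25 + 36 + 49 + 49 + 49 = 224. Including both spin states (ms = ±1/2) gives 2 × 224 = 448 states.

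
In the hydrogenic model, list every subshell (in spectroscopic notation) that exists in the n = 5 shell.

For n = 5, ℓ runs from 0 to 4. In spectroscopic notation ℓ = 0,1,2,… ↔ s,p,d,f,g,h,i, so the subshells are 5s, 5p, 5d, 5f, 5g.

5s, 5p, 5d, 5f, 5g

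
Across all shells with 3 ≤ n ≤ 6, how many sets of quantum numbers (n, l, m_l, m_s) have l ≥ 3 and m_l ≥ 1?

Treat each shell separately and count matching orbitals:
n=4 → 3; n=5 → 7; n=6 → 12.
Orbitals: 3 + 7 + 12 = 22. Including both spin states (m_s = ±1/2) gives 2 × 22 = 44 states.

44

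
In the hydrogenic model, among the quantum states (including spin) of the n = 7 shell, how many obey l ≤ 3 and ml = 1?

Contributions: l=1 → 1; l=2 → 1; l=3 → 1.
Orbitals: 1 + 1 + 1 = 3. Each orbital carries two spin states, so 3 × 2 = 6 states.

6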